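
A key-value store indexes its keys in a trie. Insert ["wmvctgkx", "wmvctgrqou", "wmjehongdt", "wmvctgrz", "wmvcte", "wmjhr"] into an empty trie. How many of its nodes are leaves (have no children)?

Leaves are exactly the stored words that no other stored word extends.
Those words: "wmjehongdt", "wmjhr", "wmvcte", "wmvctgkx", "wmvctgrqou", "wmvctgrz"
Leaf count: 6

6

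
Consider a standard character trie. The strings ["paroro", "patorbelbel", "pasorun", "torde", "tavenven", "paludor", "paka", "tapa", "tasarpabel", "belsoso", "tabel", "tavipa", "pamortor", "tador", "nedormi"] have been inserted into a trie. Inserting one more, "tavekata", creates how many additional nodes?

4

"tave" is already a path in the trie; the remaining "kata" must be added.
New nodes needed: |"tavekata"| − 4 = 8 − 4 = 4.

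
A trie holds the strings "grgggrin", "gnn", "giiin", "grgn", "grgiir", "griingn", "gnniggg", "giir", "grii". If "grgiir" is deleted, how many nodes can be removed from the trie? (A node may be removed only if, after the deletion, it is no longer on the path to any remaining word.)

After clearing the end-marker at "grgiir", prune upward until reaching a node still needed by another word.
The suffix "iir" (3 nodes) is used only by "grgiir"; the node for "grg" still has the child "g", so pruning stops there.
Nodes removed: 3

3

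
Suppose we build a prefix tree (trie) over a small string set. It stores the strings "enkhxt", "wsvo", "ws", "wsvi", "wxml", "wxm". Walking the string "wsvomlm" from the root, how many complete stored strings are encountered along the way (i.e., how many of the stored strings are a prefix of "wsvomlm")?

2

Check each prefix of "wsvomlm" against the stored set — each match is an end-marker on the path.
Prefixes of the query that are stored words: "ws", "wsvo"
Count: 2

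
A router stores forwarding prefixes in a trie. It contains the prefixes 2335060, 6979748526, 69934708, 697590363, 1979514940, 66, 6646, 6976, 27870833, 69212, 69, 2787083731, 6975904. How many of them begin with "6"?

9

Walk to "6"; the words in its subtree are exactly those with that prefix.
Words under "6": 66, 6646, 69, 69212, 697590363, 6975904, 6976, 6979748526, 69934708
Count: 9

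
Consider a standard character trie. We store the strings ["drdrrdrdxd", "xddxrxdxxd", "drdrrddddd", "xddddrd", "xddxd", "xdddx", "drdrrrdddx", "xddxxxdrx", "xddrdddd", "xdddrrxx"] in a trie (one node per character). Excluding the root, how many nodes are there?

49

For each word, the new-node count is its length minus the longest prefix already in the trie:
  "drdrrdrdxd" → 10 new (d, r, d, r, r, d, r, d, x, d)
  "xddxrxdxxd" → 10 new (x, d, d, x, r, x, d, x, x, d)
  "drdrrddddd" → prefix "drdrrd" already present; 4 new (d, d, d, d)
  "xddddrd" → prefix "xdd" already present; 4 new (d, d, r, d)
  "xddxd" → prefix "xddx" already present; 1 new (d)
  "xdddx" → prefix "xddd" already present; 1 new (x)
  "drdrrrdddx" → prefix "drdrr" already present; 5 new (r, d, d, d, x)
  "xddxxxdrx" → prefix "xddx" already present; 5 new (x, x, d, r, x)
  "xddrdddd" → prefix "xdd" already present; 5 new (r, d, d, d, d)
  "xdddrrxx" → prefix "xddd" already present; 4 new (r, r, x, x)
Total nodes = 10 + 10 + 4 + 4 + 1 + 1 + 5 + 5 + 5 + 4 = 49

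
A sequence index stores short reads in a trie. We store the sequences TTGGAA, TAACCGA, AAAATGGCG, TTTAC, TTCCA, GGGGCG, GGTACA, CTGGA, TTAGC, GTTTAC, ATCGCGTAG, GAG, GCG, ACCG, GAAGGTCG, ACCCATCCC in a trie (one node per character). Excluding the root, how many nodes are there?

For each word, the new-node count is its length minus the longest prefix already in the trie:
  "TTGGAA" → 6 new (T, T, G, G, A, A)
  "TAACCGA" → prefix "T" already present; 6 new (A, A, C, C, G, A)
  "AAAATGGCG" → 9 new (A, A, A, A, T, G, G, C, G)
  "TTTAC" → prefix "TT" already present; 3 new (T, A, C)
  "TTCCA" → prefix "TT" already present; 3 new (C, C, A)
  "GGGGCG" → 6 new (G, G, G, G, C, G)
  "GGTACA" → prefix "GG" already present; 4 new (T, A, C, A)
  "CTGGA" → 5 new (C, T, G, G, A)
  "TTAGC" → prefix "TT" already present; 3 new (A, G, C)
  "GTTTAC" → prefix "G" already present; 5 new (T, T, T, A, C)
  "ATCGCGTAG" → prefix "A" already present; 8 new (T, C, G, C, G, T, A, G)
  "GAG" → prefix "G" already present; 2 new (A, G)
  "GCG" → prefix "G" already present; 2 new (C, G)
  "ACCG" → prefix "A" already present; 3 new (C, C, G)
  "GAAGGTCG" → prefix "GA" already present; 6 new (A, G, G, T, C, G)
  "ACCCATCCC" → prefix "ACC" already present; 6 new (C, A, T, C, C, C)
Total nodes = 6 + 6 + 9 + 3 + 3 + 6 + 4 + 5 + 3 + 5 + 8 + 2 + 2 + 3 + 6 + 6 = 77

77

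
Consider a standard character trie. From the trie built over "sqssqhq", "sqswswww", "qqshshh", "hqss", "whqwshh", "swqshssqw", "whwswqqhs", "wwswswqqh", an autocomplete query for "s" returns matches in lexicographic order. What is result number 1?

sqssqhq

DFS of the "s" subtree visits, in order: "sqssqhq", "sqswswww", "swqshssqw"
Position 1: sqssqhq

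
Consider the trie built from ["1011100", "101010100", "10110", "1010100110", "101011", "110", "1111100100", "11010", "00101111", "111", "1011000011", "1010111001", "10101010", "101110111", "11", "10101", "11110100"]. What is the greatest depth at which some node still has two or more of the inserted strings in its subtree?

Equivalently: take the maximum, over all pairs, of their longest common prefix length.
"10101010" and "101010100" agree on "10101010" (8 characters) before diverging; nothing deeper is shared.
Longest shared-prefix length: 8

8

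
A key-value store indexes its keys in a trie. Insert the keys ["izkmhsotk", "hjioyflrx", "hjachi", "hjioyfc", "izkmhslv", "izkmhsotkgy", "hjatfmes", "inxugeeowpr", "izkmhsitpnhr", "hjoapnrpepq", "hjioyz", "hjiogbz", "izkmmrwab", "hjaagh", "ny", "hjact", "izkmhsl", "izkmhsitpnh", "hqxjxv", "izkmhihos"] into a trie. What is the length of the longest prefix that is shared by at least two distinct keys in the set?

Equivalently: take the maximum, over all pairs, of their longest common prefix length.
"izkmhsitpnh" and "izkmhsitpnhr" agree on "izkmhsitpnh" (11 characters) before diverging; nothing deeper is shared.
Longest shared-prefix length: 11

11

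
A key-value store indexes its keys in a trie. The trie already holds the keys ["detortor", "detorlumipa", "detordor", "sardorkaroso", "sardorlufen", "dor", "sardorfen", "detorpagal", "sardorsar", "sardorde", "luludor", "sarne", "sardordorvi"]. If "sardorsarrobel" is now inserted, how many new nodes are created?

5

"sardorsar" is already a path in the trie; the remaining "robel" must be added.
New nodes needed: |"sardorsarrobel"| − 9 = 14 − 9 = 5.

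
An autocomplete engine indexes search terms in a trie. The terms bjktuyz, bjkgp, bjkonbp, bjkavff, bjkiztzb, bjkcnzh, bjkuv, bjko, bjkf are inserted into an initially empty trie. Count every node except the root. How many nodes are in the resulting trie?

29

Trie structure (* marks end of a word):
(root)
└─ b
   └─ j
      └─ k
         ├─ a
         │  └─ v
         │     └─ f
         │        └─ f *
         ├─ c
         │  └─ n
         │     └─ z
         │        └─ h *
         ├─ f *
         ├─ g
         │  └─ p *
         ├─ i
         │  └─ z
         │     └─ t
         │        └─ z
         │           └─ b *
         ├─ o *
         │  └─ n
         │     └─ b
         │        └─ p *
         ├─ t
         │  └─ u
         │     └─ y
         │        └─ z *
         └─ u
            └─ v *
Counting every labelled node above: 29.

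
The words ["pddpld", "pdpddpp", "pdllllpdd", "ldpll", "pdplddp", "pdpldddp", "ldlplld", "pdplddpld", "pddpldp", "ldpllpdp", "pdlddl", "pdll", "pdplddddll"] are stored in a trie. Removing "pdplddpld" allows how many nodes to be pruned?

A node on "pdplddpld"'s path can go only if nothing else ends at it or branches off below it.
The suffix "ld" (2 nodes) is used only by "pdplddpld"; "pdplddp" is itself a stored word, so pruning stops there.
Nodes removed: 2

2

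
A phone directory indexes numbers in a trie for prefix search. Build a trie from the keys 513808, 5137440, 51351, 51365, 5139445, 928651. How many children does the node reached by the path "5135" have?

The children of the "5135" node are the distinct next characters among strings starting with "5135".
Characters that immediately follow "5135" among the stored strings: {1}.
That node has 1 child edge.

1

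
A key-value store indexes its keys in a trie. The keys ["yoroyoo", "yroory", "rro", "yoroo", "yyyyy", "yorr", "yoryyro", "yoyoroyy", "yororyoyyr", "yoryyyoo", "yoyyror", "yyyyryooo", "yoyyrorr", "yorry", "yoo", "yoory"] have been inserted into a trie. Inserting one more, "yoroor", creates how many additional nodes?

1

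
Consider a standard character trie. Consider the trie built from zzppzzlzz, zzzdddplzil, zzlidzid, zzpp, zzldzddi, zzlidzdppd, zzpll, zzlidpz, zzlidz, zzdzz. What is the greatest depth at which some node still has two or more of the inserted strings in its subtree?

Equivalently: take the maximum, over all pairs, of their longest common prefix length.
e.g. "zzlidz" and "zzlidzdppd" share the prefix "zzlidz" of length 6; no pair shares a longer one.
Longest shared-prefix length: 6

6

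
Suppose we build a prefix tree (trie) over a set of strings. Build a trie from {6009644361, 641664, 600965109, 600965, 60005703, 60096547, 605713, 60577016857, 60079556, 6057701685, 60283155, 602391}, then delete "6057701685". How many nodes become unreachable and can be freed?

After clearing the end-marker at "6057701685", prune upward until reaching a node still needed by another word.
Every node on "6057701685" is still needed (e.g. by "60577016857"), so nothing is freed.
Nodes removed: 0

0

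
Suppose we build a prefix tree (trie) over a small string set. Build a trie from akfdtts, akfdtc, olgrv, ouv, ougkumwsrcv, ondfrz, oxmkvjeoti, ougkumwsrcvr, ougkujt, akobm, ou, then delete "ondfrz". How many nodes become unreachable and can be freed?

A node on "ondfrz"'s path can go only if nothing else ends at it or branches off below it.
The suffix "ndfrz" (5 nodes) is used only by "ondfrz"; the node for "o" still has the child "l", so pruning stops there.
Nodes removed: 5

5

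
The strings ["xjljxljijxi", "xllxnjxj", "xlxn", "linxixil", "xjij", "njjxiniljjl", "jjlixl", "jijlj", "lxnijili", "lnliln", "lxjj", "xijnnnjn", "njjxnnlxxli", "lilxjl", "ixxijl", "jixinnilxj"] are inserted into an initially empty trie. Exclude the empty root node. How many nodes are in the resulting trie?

97

Count nodes per top-level branch (shared prefixes stored once):
  'i'-branch (ixxijl): 6 nodes
  'j'-branch (jijlj, jixinnilxj, jjlixl): 18 nodes
  'l'-branch (lilxjl, linxixil, lnliln, lxjj, lxnijili): 26 nodes
  'n'-branch (njjxiniljjl, njjxnnlxxli): 18 nodes
  'x'-branch (xijnnnjn, xjij, xjljxljijxi, xllxnjxj, xlxn): 29 nodes
Sum: 97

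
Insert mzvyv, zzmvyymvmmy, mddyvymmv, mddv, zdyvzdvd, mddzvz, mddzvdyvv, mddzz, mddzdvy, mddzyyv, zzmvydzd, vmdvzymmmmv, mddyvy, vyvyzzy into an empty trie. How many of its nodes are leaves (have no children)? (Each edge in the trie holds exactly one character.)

A leaf is a node with no children — equivalently, the end of a word that is not a proper prefix of any other stored word.
Those words: "mddv", "mddyvymmv", "mddzdvy", "mddzvdyvv", "mddzvz", "mddzyyv", "mddzz", "mzvyv", "vmdvzymmmmv", "vyvyzzy", "zdyvzdvd", "zzmvydzd", "zzmvyymvmmy"
Leaf count: 13

13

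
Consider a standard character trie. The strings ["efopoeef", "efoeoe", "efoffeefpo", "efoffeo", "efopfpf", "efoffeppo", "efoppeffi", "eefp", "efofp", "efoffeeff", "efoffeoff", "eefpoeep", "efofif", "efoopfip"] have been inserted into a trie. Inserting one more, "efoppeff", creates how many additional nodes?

0

Every character of "efoppeff" already lies on an existing path (it is a prefix of some stored word).
No new nodes are needed: 0.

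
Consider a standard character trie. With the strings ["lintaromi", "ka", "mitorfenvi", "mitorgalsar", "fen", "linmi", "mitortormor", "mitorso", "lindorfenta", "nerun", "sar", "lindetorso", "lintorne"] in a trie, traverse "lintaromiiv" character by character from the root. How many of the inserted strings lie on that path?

Check each prefix of "lintaromiiv" against the stored set — each match is an end-marker on the path.
Prefixes of the query that are stored words: "lintaromi"
Count: 1

1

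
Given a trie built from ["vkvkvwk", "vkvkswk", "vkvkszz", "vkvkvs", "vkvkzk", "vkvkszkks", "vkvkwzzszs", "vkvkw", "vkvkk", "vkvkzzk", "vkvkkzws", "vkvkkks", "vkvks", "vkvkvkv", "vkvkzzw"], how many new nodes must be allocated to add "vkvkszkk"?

0

Every character of "vkvkszkk" already lies on an existing path (it is a prefix of some stored word).
No new nodes are needed: 0.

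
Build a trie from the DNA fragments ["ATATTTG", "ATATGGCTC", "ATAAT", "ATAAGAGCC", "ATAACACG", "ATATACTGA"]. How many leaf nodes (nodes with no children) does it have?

A leaf is a node with no children — equivalently, the end of a word that is not a proper prefix of any other stored word.
Those words: "ATAACACG", "ATAAGAGCC", "ATAAT", "ATATACTGA", "ATATGGCTC", "ATATTTG"
Leaf count: 6

6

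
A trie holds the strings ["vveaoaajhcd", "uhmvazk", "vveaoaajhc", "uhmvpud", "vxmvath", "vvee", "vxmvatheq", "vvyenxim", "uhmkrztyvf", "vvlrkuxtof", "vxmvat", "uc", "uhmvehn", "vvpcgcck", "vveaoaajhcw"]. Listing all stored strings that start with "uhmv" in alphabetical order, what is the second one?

Words with prefix "uhmv", in lexicographic order: "uhmvazk", "uhmvehn", "uhmvpud"
The 2nd is uhmvehn.

uhmvehn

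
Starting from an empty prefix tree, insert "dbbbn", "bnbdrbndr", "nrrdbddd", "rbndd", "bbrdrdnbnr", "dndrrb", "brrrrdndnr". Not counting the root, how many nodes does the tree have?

50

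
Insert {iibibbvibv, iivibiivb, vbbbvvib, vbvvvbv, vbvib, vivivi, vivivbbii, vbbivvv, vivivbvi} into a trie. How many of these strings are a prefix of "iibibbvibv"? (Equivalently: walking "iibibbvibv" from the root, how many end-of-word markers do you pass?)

Check each prefix of "iibibbvibv" against the stored set — each match is an end-marker on the path.
Prefixes of the query that are stored words: "iibibbvibv"
Count: 1

1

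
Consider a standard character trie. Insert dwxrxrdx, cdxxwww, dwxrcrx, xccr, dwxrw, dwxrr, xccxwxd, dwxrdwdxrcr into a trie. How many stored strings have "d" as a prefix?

Walk to "d"; the words in its subtree are exactly those with that prefix.
Matches: "dwxrcrx", "dwxrdwdxrcr", "dwxrr", "dwxrw", "dwxrxrdx"
Count: 5

5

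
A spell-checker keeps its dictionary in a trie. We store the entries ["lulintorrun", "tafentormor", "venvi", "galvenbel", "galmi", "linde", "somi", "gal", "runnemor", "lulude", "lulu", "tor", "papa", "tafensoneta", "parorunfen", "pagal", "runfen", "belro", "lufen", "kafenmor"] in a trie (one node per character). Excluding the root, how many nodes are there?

99

Insert word by word; a character creates a node only if that edge doesn't already exist:
  "lulintorrun" → 11 new (l, u, l, i, n, t, o, r, r, u, n)
  "tafentormor" → 11 new (t, a, f, e, n, t, o, r, m, o, r)
  "venvi" → 5 new (v, e, n, v, i)
  "galvenbel" → 9 new (g, a, l, v, e, n, b, e, l)
  "galmi" → prefix "gal" already present; 2 new (m, i)
  "linde" → prefix "l" already present; 4 new (i, n, d, e)
  "somi" → 4 new (s, o, m, i)
  "gal" → prefix "gal" already present; 0 new (none)
  "runnemor" → 8 new (r, u, n, n, e, m, o, r)
  "lulude" → prefix "lul" already present; 3 new (u, d, e)
  "lulu" → prefix "lulu" already present; 0 new (none)
  "tor" → prefix "t" already present; 2 new (o, r)
  "papa" → 4 new (p, a, p, a)
  "tafensoneta" → prefix "tafen" already present; 6 new (s, o, n, e, t, a)
  "parorunfen" → prefix "pa" already present; 8 new (r, o, r, u, n, f, e, n)
  "pagal" → prefix "pa" already present; 3 new (g, a, l)
  "runfen" → prefix "run" already present; 3 new (f, e, n)
  "belro" → 5 new (b, e, l, r, o)
  "lufen" → prefix "lu" already present; 3 new (f, e, n)
  "kafenmor" → 8 new (k, a, f, e, n, m, o, r)
Total nodes = 11 + 11 + 5 + 9 + 2 + 4 + 4 + 0 + 8 + 3 + 0 + 2 + 4 + 6 + 8 + 3 + 3 + 5 + 3 + 8 = 99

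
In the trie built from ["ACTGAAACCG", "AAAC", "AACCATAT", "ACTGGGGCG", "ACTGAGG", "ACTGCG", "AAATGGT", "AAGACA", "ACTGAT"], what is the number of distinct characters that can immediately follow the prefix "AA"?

The children of the "AA" node are the distinct next characters among strings starting with "AA".
Characters that immediately follow "AA" among the stored strings: {A, C, G}.
That node has 3 child edges.

3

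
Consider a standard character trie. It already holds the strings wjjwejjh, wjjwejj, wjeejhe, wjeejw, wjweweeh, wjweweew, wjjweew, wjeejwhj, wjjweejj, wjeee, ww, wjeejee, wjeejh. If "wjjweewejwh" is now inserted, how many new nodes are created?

The longest prefix of "wjjweewejwh" already in the trie is "wjjweew" (length 7).
So 11 − 7 = 4 new nodes.

4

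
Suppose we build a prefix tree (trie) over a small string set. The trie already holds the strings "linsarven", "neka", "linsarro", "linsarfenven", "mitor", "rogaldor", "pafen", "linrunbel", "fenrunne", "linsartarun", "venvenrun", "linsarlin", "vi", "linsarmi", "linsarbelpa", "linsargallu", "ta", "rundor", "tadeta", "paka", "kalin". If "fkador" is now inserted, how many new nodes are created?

Walking "fkador" from the root, the first 1 characters ("f") follow existing edges; "k" is the first miss.
New nodes needed: |"fkador"| − 1 = 6 − 1 = 5.

5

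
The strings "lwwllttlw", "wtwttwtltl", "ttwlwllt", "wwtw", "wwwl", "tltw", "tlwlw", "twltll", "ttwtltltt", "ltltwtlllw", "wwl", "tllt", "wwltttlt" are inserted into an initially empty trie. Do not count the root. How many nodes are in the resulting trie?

66

Trace insertions, counting only characters that open a new branch:
  "lwwllttlw" → 9 new (l, w, w, l, l, t, t, l, w)
  "wtwttwtltl" → 10 new (w, t, w, t, t, w, t, l, t, l)
  "ttwlwllt" → 8 new (t, t, w, l, w, l, l, t)
  "wwtw" → prefix "w" already present; 3 new (w, t, w)
  "wwwl" → prefix "ww" already present; 2 new (w, l)
  "tltw" → prefix "t" already present; 3 new (l, t, w)
  "tlwlw" → prefix "tl" already present; 3 new (w, l, w)
  "twltll" → prefix "t" already present; 5 new (w, l, t, l, l)
  "ttwtltltt" → prefix "ttw" already present; 6 new (t, l, t, l, t, t)
  "ltltwtlllw" → prefix "l" already present; 9 new (t, l, t, w, t, l, l, l, w)
  "wwl" → prefix "ww" already present; 1 new (l)
  "tllt" → prefix "tl" already present; 2 new (l, t)
  "wwltttlt" → prefix "wwl" already present; 5 new (t, t, t, l, t)
Total nodes = 9 + 10 + 8 + 3 + 2 + 3 + 3 + 5 + 6 + 9 + 1 + 2 + 5 = 66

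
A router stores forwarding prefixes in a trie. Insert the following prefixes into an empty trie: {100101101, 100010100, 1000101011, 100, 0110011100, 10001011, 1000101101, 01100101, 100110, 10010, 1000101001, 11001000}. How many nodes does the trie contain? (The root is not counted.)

42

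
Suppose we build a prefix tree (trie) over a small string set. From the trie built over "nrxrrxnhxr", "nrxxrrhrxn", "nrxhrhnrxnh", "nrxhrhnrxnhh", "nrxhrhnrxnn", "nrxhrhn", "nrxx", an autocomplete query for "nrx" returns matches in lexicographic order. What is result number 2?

Filter for "nrx…" and sort: "nrxhrhn", "nrxhrhnrxnh", "nrxhrhnrxnhh", "nrxhrhnrxnn", "nrxrrxnhxr", "nrxx", "nrxxrrhrxn"
The 2nd is nrxhrhnrxnh.

nrxhrhnrxnh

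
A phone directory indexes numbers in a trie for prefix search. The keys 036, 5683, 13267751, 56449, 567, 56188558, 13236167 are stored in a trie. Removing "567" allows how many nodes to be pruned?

1

A node on "567"'s path can go only if nothing else ends at it or branches off below it.
The suffix "7" (1 node) is used only by "567"; the node for "56" still has the child "8", so pruning stops there.
Nodes removed: 1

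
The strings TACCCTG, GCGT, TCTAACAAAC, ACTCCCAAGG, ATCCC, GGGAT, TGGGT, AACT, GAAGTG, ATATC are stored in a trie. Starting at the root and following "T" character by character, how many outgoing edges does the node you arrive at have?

Follow the path "T" to its node, then look at its outgoing edges.
Characters that immediately follow "T" among the stored strings: {A, C, G}.
That node has 3 child edges.

3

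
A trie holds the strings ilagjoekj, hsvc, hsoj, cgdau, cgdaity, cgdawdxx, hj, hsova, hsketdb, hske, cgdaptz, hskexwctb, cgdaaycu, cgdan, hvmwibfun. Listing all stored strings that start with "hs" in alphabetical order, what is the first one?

Filter for "hs…" and sort: "hske", "hsketdb", "hskexwctb", "hsoj", "hsova", "hsvc"
Position 1: hske

hske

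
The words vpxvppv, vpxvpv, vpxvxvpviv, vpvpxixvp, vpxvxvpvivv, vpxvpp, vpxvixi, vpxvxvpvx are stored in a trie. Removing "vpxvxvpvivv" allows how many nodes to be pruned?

After clearing the end-marker at "vpxvxvpvivv", prune upward until reaching a node still needed by another word.
The suffix "v" (1 node) is used only by "vpxvxvpvivv"; "vpxvxvpviv" is itself a stored word, so pruning stops there.
Nodes removed: 1

1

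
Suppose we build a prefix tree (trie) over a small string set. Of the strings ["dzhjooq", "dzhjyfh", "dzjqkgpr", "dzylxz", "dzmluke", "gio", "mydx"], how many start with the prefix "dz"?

Filter for entries beginning with "dz":
Words under "dz": dzhjooq, dzhjyfh, dzjqkgpr, dzmluke, dzylxz
Count: 5

5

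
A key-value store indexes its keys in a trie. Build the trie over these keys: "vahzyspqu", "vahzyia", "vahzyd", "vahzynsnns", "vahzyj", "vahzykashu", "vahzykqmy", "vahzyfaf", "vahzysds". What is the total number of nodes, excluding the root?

31

Trie structure (* marks end of a word):
(root)
└─ v
   └─ a
      └─ h
         └─ z
            └─ y
               ├─ d *
               ├─ f
               │  └─ a
               │     └─ f *
               ├─ i
               │  └─ a *
               ├─ j *
               ├─ k
               │  ├─ a
               │  │  └─ s
               │  │     └─ h
               │  │        └─ u *
               │  └─ q
               │     └─ m
               │        └─ y *
               ├─ n
               │  └─ s
               │     └─ n
               │        └─ n
               │           └─ s *
               └─ s
                  ├─ d
                  │  └─ s *
                  └─ p
                     └─ q
                        └─ u *
Counting every labelled node above: 31.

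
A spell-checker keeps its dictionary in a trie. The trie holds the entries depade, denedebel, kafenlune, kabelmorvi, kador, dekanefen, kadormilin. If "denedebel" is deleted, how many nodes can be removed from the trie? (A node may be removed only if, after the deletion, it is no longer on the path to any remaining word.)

7

A node on "denedebel"'s path can go only if nothing else ends at it or branches off below it.
The suffix "nedebel" (7 nodes) is used only by "denedebel"; the node for "de" still has the child "p", so pruning stops there.
Nodes removed: 7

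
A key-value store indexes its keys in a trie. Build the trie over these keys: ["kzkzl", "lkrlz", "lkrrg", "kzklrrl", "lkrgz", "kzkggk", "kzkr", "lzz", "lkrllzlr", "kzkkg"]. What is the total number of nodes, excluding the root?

30

Count nodes per top-level branch (shared prefixes stored once):
  'k'-branch (kzkggk, kzkkg, kzklrrl, kzkr, kzkzl): 15 nodes
  'l'-branch (lkrgz, lkrllzlr, lkrlz, lkrrg, lzz): 15 nodes
Sum: 30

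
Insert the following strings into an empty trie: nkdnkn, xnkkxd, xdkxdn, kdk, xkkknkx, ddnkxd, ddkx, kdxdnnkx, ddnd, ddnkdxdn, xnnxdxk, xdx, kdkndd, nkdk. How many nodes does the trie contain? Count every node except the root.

55

Insert word by word; a character creates a node only if that edge doesn't already exist:
  "nkdnkn" → 6 new (n, k, d, n, k, n)
  "xnkkxd" → 6 new (x, n, k, k, x, d)
  "xdkxdn" → prefix "x" already present; 5 new (d, k, x, d, n)
  "kdk" → 3 new (k, d, k)
  "xkkknkx" → prefix "x" already present; 6 new (k, k, k, n, k, x)
  "ddnkxd" → 6 new (d, d, n, k, x, d)
  "ddkx" → prefix "dd" already present; 2 new (k, x)
  "kdxdnnkx" → prefix "kd" already present; 6 new (x, d, n, n, k, x)
  "ddnd" → prefix "ddn" already present; 1 new (d)
  "ddnkdxdn" → prefix "ddnk" already present; 4 new (d, x, d, n)
  "xnnxdxk" → prefix "xn" already present; 5 new (n, x, d, x, k)
  "xdx" → prefix "xd" already present; 1 new (x)
  "kdkndd" → prefix "kdk" already present; 3 new (n, d, d)
  "nkdk" → prefix "nkd" already present; 1 new (k)
Total nodes = 6 + 6 + 5 + 3 + 6 + 6 + 2 + 6 + 1 + 4 + 5 + 1 + 3 + 1 = 55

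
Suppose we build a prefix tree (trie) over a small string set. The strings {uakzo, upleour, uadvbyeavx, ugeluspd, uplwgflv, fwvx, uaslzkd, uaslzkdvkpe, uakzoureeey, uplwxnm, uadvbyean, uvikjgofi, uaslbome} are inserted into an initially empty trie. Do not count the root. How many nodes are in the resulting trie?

66

Count nodes per top-level branch (shared prefixes stored once):
  'f'-branch (fwvx): 4 nodes
  'u'-branch (uadvbyean, uadvbyeavx, uakzo, uakzoureeey, uaslbome, uaslzkd, uaslzkdvkpe, ugeluspd, upleour, uplwgflv, uplwxnm, uvikjgofi): 62 nodes
Sum: 66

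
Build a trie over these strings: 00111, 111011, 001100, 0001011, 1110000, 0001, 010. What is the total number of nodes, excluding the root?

23

Trace insertions, counting only characters that open a new branch:
  "00111" → 5 new (0, 0, 1, 1, 1)
  "111011" → 6 new (1, 1, 1, 0, 1, 1)
  "001100" → prefix "0011" already present; 2 new (0, 0)
  "0001011" → prefix "00" already present; 5 new (0, 1, 0, 1, 1)
  "1110000" → prefix "1110" already present; 3 new (0, 0, 0)
  "0001" → prefix "0001" already present; 0 new (none)
  "010" → prefix "0" already present; 2 new (1, 0)
Total nodes = 5 + 6 + 2 + 5 + 3 + 0 + 2 = 23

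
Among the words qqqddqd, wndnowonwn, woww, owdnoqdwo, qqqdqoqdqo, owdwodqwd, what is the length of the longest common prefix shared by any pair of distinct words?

4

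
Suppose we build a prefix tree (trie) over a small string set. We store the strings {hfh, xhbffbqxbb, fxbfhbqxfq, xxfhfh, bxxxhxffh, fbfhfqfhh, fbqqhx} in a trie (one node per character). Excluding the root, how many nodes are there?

Trace insertions, counting only characters that open a new branch:
  "hfh" → 3 new (h, f, h)
  "xhbffbqxbb" → 10 new (x, h, b, f, f, b, q, x, b, b)
  "fxbfhbqxfq" → 10 new (f, x, b, f, h, b, q, x, f, q)
  "xxfhfh" → prefix "x" already present; 5 new (x, f, h, f, h)
  "bxxxhxffh" → 9 new (b, x, x, x, h, x, f, f, h)
  "fbfhfqfhh" → prefix "f" already present; 8 new (b, f, h, f, q, f, h, h)
  "fbqqhx" → prefix "fb" already present; 4 new (q, q, h, x)
Total nodes = 3 + 10 + 10 + 5 + 9 + 8 + 4 = 49

49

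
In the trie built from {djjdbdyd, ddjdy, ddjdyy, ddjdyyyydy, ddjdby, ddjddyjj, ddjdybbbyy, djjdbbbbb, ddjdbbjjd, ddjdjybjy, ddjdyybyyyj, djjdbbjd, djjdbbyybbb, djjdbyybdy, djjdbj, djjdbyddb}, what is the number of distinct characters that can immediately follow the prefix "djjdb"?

4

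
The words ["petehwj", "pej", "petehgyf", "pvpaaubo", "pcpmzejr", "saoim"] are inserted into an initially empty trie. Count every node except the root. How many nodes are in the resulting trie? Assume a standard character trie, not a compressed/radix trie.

30

Trace insertions, counting only characters that open a new branch:
  "petehwj" → 7 new (p, e, t, e, h, w, j)
  "pej" → prefix "pe" already present; 1 new (j)
  "petehgyf" → prefix "peteh" already present; 3 new (g, y, f)
  "pvpaaubo" → prefix "p" already present; 7 new (v, p, a, a, u, b, o)
  "pcpmzejr" → prefix "p" already present; 7 new (c, p, m, z, e, j, r)
  "saoim" → 5 new (s, a, o, i, m)
Total nodes = 7 + 1 + 3 + 7 + 7 + 5 = 30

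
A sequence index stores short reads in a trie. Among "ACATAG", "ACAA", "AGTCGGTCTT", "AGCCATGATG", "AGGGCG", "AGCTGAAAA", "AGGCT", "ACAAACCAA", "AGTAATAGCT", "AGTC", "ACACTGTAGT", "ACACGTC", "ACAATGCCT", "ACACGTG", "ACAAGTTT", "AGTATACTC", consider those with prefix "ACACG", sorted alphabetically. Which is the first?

ACACGTC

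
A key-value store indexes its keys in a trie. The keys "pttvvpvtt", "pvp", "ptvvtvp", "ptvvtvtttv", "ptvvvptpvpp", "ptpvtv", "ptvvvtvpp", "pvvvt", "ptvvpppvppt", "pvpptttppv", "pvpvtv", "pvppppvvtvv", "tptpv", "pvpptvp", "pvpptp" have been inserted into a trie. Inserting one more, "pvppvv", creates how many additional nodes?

Walking "pvppvv" from the root, the first 4 characters ("pvpp") follow existing edges; "v" is the first miss.
So 6 − 4 = 2 new nodes.

2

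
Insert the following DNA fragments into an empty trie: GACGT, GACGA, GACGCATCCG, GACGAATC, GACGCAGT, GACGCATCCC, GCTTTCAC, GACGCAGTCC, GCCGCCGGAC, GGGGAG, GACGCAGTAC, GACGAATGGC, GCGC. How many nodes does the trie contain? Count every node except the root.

47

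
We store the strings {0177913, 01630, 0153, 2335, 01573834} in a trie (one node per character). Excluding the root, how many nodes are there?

21

Trie structure (* marks end of a word):
(root)
├─ 0
│  └─ 1
│     ├─ 5
│     │  ├─ 3 *
│     │  └─ 7
│     │     └─ 3
│     │        └─ 8
│     │           └─ 3
│     │              └─ 4 *
│     ├─ 6
│     │  └─ 3
│     │     └─ 0 *
│     └─ 7
│        └─ 7
│           └─ 9
│              └─ 1
│                 └─ 3 *
└─ 2
   └─ 3
      └─ 3
         └─ 5 *
Counting every labelled node above: 21.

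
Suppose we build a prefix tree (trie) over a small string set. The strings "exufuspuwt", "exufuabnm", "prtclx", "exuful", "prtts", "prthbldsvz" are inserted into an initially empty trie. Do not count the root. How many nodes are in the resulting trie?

30

Trie structure (* marks end of a word):
(root)
├─ e
│  └─ x
│     └─ u
│        └─ f
│           └─ u
│              ├─ a
│              │  └─ b
│              │     └─ n
│              │        └─ m *
│              ├─ l *
│              └─ s
│                 └─ p
│                    └─ u
│                       └─ w
│                          └─ t *
└─ p
   └─ r
      └─ t
         ├─ c
         │  └─ l
         │     └─ x *
         ├─ h
         │  └─ b
         │     └─ l
         │        └─ d
         │           └─ s
         │              └─ v
         │                 └─ z *
         └─ t
            └─ s *
Counting every labelled node above: 30.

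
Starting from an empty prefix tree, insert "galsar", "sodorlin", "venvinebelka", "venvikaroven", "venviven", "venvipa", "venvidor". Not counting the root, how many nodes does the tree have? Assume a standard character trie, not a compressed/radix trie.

For each word, the new-node count is its length minus the longest prefix already in the trie:
  "galsar" → 6 new (g, a, l, s, a, r)
  "sodorlin" → 8 new (s, o, d, o, r, l, i, n)
  "venvinebelka" → 12 new (v, e, n, v, i, n, e, b, e, l, k, a)
  "venvikaroven" → prefix "venvi" already present; 7 new (k, a, r, o, v, e, n)
  "venviven" → prefix "venvi" already present; 3 new (v, e, n)
  "venvipa" → prefix "venvi" already present; 2 new (p, a)
  "venvidor" → prefix "venvi" already present; 3 new (d, o, r)
Total nodes = 6 + 8 + 12 + 7 + 3 + 2 + 3 = 41

41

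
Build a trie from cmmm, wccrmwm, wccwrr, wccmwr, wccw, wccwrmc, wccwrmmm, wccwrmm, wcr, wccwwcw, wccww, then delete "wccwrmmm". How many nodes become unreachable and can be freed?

1

A node on "wccwrmmm"'s path can go only if nothing else ends at it or branches off below it.
The suffix "m" (1 node) is used only by "wccwrmmm"; "wccwrmm" is itself a stored word, so pruning stops there.
Nodes removed: 1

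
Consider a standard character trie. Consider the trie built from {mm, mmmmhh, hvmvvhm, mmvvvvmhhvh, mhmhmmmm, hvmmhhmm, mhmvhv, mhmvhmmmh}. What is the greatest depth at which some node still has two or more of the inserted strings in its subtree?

Look for the deepest trie node that still has at least two words in its subtree.
"mhmvhmmmh" and "mhmvhv" agree on "mhmvh" (5 characters) before diverging; nothing deeper is shared.
Longest shared-prefix length: 5

5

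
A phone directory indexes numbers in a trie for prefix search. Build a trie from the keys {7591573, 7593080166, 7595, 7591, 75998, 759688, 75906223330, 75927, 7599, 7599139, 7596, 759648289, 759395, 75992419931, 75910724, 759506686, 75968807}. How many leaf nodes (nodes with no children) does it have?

Leaves are exactly the stored words that no other stored word extends.
Those words: "75906223330", "75910724", "7591573", "75927", "7593080166", "759395", "759506686", "759648289", "75968807", "7599139", "75992419931", "75998"
Leaf count: 12

12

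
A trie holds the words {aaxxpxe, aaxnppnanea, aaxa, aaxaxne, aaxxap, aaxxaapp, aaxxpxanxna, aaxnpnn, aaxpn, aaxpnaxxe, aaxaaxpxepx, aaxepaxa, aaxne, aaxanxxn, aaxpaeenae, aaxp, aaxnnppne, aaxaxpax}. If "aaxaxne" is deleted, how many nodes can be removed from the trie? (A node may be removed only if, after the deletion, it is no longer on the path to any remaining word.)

2

Walk "aaxaxne" from the leaf back toward the root, removing each node that no remaining word uses.
The suffix "ne" (2 nodes) is used only by "aaxaxne"; the node for "aaxax" still has the child "p", so pruning stops there.
Nodes removed: 2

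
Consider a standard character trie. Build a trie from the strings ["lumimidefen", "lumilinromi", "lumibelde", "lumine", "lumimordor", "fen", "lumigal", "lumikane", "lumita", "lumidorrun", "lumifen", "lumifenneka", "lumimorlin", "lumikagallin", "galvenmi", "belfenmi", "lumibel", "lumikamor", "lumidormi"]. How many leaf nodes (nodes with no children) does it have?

17

A leaf is a node with no children — equivalently, the end of a word that is not a proper prefix of any other stored word.
Those words: "belfenmi", "fen", "galvenmi", "lumibelde", "lumidormi", "lumidorrun", "lumifenneka", "lumigal", "lumikagallin", "lumikamor", "lumikane", "lumilinromi", "lumimidefen", "lumimordor", "lumimorlin", "lumine", "lumita"
Leaf count: 17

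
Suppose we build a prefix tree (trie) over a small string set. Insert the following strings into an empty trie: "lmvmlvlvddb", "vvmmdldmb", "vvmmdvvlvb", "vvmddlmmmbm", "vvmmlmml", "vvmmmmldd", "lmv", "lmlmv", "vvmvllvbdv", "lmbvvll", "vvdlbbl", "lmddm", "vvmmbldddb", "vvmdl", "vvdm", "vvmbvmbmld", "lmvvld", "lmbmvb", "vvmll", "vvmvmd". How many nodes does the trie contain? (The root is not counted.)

Trace insertions, counting only characters that open a new branch:
  "lmvmlvlvddb" → 11 new (l, m, v, m, l, v, l, v, d, d, b)
  "vvmmdldmb" → 9 new (v, v, m, m, d, l, d, m, b)
  "vvmmdvvlvb" → prefix "vvmmd" already present; 5 new (v, v, l, v, b)
  "vvmddlmmmbm" → prefix "vvm" already present; 8 new (d, d, l, m, m, m, b, m)
  "vvmmlmml" → prefix "vvmm" already present; 4 new (l, m, m, l)
  "vvmmmmldd" → prefix "vvmm" already present; 5 new (m, m, l, d, d)
  "lmv" → prefix "lmv" already present; 0 new (none)
  "lmlmv" → prefix "lm" already present; 3 new (l, m, v)
  "vvmvllvbdv" → prefix "vvm" already present; 7 new (v, l, l, v, b, d, v)
  "lmbvvll" → prefix "lm" already present; 5 new (b, v, v, l, l)
  "vvdlbbl" → prefix "vv" already present; 5 new (d, l, b, b, l)
  "lmddm" → prefix "lm" already present; 3 new (d, d, m)
  "vvmmbldddb" → prefix "vvmm" already present; 6 new (b, l, d, d, d, b)
  "vvmdl" → prefix "vvmd" already present; 1 new (l)
  "vvdm" → prefix "vvd" already present; 1 new (m)
  "vvmbvmbmld" → prefix "vvm" already present; 7 new (b, v, m, b, m, l, d)
  "lmvvld" → prefix "lmv" already present; 3 new (v, l, d)
  "lmbmvb" → prefix "lmb" already present; 3 new (m, v, b)
  "vvmll" → prefix "vvm" already present; 2 new (l, l)
  "vvmvmd" → prefix "vvmv" already present; 2 new (m, d)
Total nodes = 11 + 9 + 5 + 8 + 4 + 5 + 0 + 3 + 7 + 5 + 5 + 3 + 6 + 1 + 1 + 7 + 3 + 3 + 2 + 2 = 90

90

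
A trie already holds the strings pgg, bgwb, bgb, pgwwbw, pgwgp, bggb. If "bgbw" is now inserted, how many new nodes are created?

1

The longest prefix of "bgbw" already in the trie is "bgb" (length 3).
Each of the 1 remaining characters creates one node.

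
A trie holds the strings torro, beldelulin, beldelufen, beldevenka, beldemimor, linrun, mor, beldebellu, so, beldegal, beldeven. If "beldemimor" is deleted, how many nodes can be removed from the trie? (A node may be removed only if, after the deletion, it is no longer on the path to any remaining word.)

Walk "beldemimor" from the leaf back toward the root, removing each node that no remaining word uses.
The suffix "mimor" (5 nodes) is used only by "beldemimor"; the node for "belde" still has the child "l", so pruning stops there.
Nodes removed: 5

5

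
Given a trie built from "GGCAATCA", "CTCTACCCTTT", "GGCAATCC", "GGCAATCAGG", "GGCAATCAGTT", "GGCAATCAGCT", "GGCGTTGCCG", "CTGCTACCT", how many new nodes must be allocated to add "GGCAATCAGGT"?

1

The longest prefix of "GGCAATCAGGT" already in the trie is "GGCAATCAGG" (length 10).
Each of the 1 remaining characters creates one node.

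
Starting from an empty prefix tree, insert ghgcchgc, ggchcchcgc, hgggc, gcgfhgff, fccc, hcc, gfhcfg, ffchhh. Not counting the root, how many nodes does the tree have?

45

Trace insertions, counting only characters that open a new branch:
  "ghgcchgc" → 8 new (g, h, g, c, c, h, g, c)
  "ggchcchcgc" → prefix "g" already present; 9 new (g, c, h, c, c, h, c, g, c)
  "hgggc" → 5 new (h, g, g, g, c)
  "gcgfhgff" → prefix "g" already present; 7 new (c, g, f, h, g, f, f)
  "fccc" → 4 new (f, c, c, c)
  "hcc" → prefix "h" already present; 2 new (c, c)
  "gfhcfg" → prefix "g" already present; 5 new (f, h, c, f, g)
  "ffchhh" → prefix "f" already present; 5 new (f, c, h, h, h)
Total nodes = 8 + 9 + 5 + 7 + 4 + 2 + 5 + 5 = 45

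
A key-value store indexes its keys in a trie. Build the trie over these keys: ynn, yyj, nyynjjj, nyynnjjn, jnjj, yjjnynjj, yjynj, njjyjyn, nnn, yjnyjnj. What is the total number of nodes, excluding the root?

43

Insert word by word; a character creates a node only if that edge doesn't already exist:
  "ynn" → 3 new (y, n, n)
  "yyj" → prefix "y" already present; 2 new (y, j)
  "nyynjjj" → 7 new (n, y, y, n, j, j, j)
  "nyynnjjn" → prefix "nyyn" already present; 4 new (n, j, j, n)
  "jnjj" → 4 new (j, n, j, j)
  "yjjnynjj" → prefix "y" already present; 7 new (j, j, n, y, n, j, j)
  "yjynj" → prefix "yj" already present; 3 new (y, n, j)
  "njjyjyn" → prefix "n" already present; 6 new (j, j, y, j, y, n)
  "nnn" → prefix "n" already present; 2 new (n, n)
  "yjnyjnj" → prefix "yj" already present; 5 new (n, y, j, n, j)
Total nodes = 3 + 2 + 7 + 4 + 4 + 7 + 3 + 6 + 2 + 5 = 43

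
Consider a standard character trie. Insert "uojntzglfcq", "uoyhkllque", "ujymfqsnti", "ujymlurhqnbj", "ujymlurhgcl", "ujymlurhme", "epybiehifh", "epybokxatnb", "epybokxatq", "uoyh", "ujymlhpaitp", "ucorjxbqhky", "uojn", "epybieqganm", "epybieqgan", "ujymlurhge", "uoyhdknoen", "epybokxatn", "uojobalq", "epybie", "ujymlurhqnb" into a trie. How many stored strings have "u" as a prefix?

Filter for entries beginning with "u":
Matches: "ucorjxbqhky", "ujymfqsnti", "ujymlhpaitp", "ujymlurhgcl", "ujymlurhge", "ujymlurhme", "ujymlurhqnb", "ujymlurhqnbj", "uojn", "uojntzglfcq", "uojobalq", "uoyh", "uoyhdknoen", "uoyhkllque"
Count: 14

14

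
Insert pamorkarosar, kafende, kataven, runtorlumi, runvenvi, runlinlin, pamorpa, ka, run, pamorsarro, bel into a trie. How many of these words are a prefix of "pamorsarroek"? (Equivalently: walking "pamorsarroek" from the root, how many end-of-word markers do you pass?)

1

Traverse "pamorsarroek" character by character; count nodes along the way that are marked as word ends.
Prefixes of the query that are stored words: "pamorsarro"
Count: 1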